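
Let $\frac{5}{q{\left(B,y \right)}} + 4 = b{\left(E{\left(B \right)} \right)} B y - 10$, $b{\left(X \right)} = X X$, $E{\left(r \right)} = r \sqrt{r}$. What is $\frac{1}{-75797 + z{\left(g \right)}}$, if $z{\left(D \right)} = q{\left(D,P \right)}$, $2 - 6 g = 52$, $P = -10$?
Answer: $- \frac{3907384}{296167985453} \approx -1.3193 \cdot 10^{-5}$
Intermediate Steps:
$g = - \frac{25}{3}$ ($g = \frac{1}{3} - \frac{26}{3} = - \frac{25}{3} \approx -8.3333$)
$E{\left(r \right)} = r^{\frac{3}{2}}$
$b{\left(X \right)} = X^{2}$
$q{\left(B,y \right)} = \frac{5}{-14 + y B^{4}}$ ($q{\left(B,y \right)} = \frac{5}{-4 + \left(\left(B^{\frac{3}{2}}\right)^{2} B y - 10\right)} = \frac{5}{-4 + \left(B^{3} B y - 10\right)} = \frac{5}{-4 + \left(B^{4} y - 10\right)} = \frac{5}{-4 + \left(y B^{4} - 10\right)} = \frac{5}{-4 + \left(-10 + y B^{4}\right)} = \frac{5}{-14 + y B^{4}}$)
$z{\left(D \right)} = \frac{5}{-14 - 10 D^{4}}$
$\frac{1}{-75797 + z{\left(g \right)}} = \frac{1}{-75797 + \frac{5}{2 \left(-7 - 5 \left(- \frac{25}{3}\right)^{4}\right)}} = \frac{1}{-75797 + \frac{5}{2 \left(-7 - \frac{1953125}{81}\right)}} = \frac{1}{-75797 + \frac{5}{2 \left(- \frac{1953692}{81}\right)}} = \frac{1}{-75797 + \frac{5}{2} \left(- \frac{81}{1953692}\right)} = \frac{1}{-75797 - \frac{405}{3907384}} = \frac{1}{- \frac{296167985453}{3907384}} = - \frac{3907384}{296167985453}$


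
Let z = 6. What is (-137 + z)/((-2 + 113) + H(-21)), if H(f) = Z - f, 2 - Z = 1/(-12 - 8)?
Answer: -2620/2681 ≈ -0.97725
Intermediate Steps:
Z = 41/20 (Z = 2 - 1/(-12 - 8) = 2 - 1/(-20) = 2 - 1*(-1/20) = 2 + 1/20 = 41/20 ≈ 2.0500)
H(f) = 41/20 - f
(-137 + z)/((-2 + 113) + H(-21)) = (-137 + 6)/((-2 + 113) + (41/20 - 1*(-21))) = -131/(111 + (41/20 + 21)) = -131/(111 + 461/20) = -131/2681/20 = -131*20/2681 = -2620/2681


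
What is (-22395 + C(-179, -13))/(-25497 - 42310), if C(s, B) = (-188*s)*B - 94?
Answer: 459965/67807 ≈ 6.7834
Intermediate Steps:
C(s, B) = -94 - 188*B*s (C(s, B) = -188*B*s - 94 = -94 - 188*B*s)
(-22395 + C(-179, -13))/(-25497 - 42310) = (-22395 + (-94 - 188*(-13)*(-179)))/(-25497 - 42310) = (-22395 + (-94 - 437476))/(-67807) = (-22395 - 437570)*(-1/67807) = -459965*(-1/67807) = 459965/67807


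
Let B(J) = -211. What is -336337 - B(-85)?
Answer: -336126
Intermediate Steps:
-336337 - B(-85) = -336337 - 1*(-211) = -336337 + 211 = -336126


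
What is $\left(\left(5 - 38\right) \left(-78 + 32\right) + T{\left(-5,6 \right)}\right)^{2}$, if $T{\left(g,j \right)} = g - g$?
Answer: $2304324$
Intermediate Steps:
$T{\left(g,j \right)} = 0$
$\left(\left(5 - 38\right) \left(-78 + 32\right) + T{\left(-5,6 \right)}\right)^{2} = \left(\left(5 - 38\right) \left(-78 + 32\right) + 0\right)^{2} = \left(\left(-33\right) \left(-46\right) + 0\right)^{2} = \left(1518 + 0\right)^{2} = 1518^{2} = 2304324$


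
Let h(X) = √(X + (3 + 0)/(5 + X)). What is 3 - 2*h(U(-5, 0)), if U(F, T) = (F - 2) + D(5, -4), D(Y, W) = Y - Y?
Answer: 3 - I*√34 ≈ 3.0 - 5.831*I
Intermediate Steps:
D(Y, W) = 0
U(F, T) = -2 + F (U(F, T) = (F - 2) + 0 = (-2 + F) + 0 = -2 + F)
h(X) = √(X + 3/(5 + X))
3 - 2*h(U(-5, 0)) = 3 - 2*√(3 + (-2 - 5)*(5 + (-2 - 5)))*(I*√2/2) = 3 - 2*√(3 - 7*(5 - 7))*(I*√2/2) = 3 - 2*√(3 - 7*(-2))*(I*√2/2) = 3 - 2*I*√2*√(3 + 14)/2 = 3 - 2*I*√34/2 = 3 - I*√34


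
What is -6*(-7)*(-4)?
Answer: -168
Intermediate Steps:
-6*(-7)*(-4) = -(-42)*(-4) = -1*168 = -168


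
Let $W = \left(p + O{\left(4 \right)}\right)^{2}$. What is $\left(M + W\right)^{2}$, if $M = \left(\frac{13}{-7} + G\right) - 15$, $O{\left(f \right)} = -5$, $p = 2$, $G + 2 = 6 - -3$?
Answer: $\frac{36}{49} \approx 0.73469$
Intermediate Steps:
$G = 7$ ($G = -2 + \left(6 - -3\right) = -2 + \left(6 + 3\right) = -2 + 9 = 7$)
$M = - \frac{69}{7}$ ($M = \left(\frac{13}{-7} + 7\right) - 15 = \left(13 \left(- \frac{1}{7}\right) + 7\right) - 15 = \left(- \frac{13}{7} + 7\right) - 15 = \frac{36}{7} - 15 = - \frac{69}{7} \approx -9.8571$)
$W = 9$ ($W = \left(2 - 5\right)^{2} = \left(-3\right)^{2} = 9$)
$\left(M + W\right)^{2} = \left(- \frac{69}{7} + 9\right)^{2} = \left(- \frac{6}{7}\right)^{2} = \frac{36}{49}$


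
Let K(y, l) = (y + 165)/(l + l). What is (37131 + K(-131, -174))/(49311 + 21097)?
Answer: 6460777/12250992 ≈ 0.52737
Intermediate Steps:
K(y, l) = (165 + y)/(2*l) (K(y, l) = (165 + y)/((2*l)) = (165 + y)*(1/(2*l)) = (165 + y)/(2*l))
(37131 + K(-131, -174))/(49311 + 21097) = (37131 + (1/2)*(165 - 131)/(-174))/(49311 + 21097) = (37131 + (1/2)*(-1/174)*34)/70408 = (37131 - 17/174)*(1/70408) = (6460777/174)*(1/70408) = 6460777/12250992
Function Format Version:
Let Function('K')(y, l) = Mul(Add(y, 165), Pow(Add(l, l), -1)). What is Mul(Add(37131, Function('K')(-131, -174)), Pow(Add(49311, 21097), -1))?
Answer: Rational(6460777, 12250992) ≈ 0.52737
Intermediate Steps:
Function('K')(y, l) = Mul(Rational(1, 2), Pow(l, -1), Add(165, y)) (Function('K')(y, l) = Mul(Add(165, y), Pow(Mul(2, l), -1)) = Mul(Add(165, y), Mul(Rational(1, 2), Pow(l, -1))) = Mul(Rational(1, 2), Pow(l, -1), Add(165, y)))
Mul(Add(37131, Function('K')(-131, -174)), Pow(Add(49311, 21097), -1)) = Mul(Add(37131, Mul(Rational(1, 2), Pow(-174, -1), Add(165, -131))), Pow(Add(49311, 21097), -1)) = Mul(Add(37131, Mul(Rational(1, 2), Rational(-1, 174), 34)), Pow(70408, -1)) = Mul(Add(37131, Rational(-17, 174)), Rational(1, 70408)) = Mul(Rational(6460777, 174), Rational(1, 70408)) = Rational(6460777, 12250992)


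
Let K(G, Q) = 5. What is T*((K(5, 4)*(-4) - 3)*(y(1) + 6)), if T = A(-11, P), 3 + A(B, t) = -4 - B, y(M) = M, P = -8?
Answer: -644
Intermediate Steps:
A(B, t) = -7 - B (A(B, t) = -3 + (-4 - B) = -7 - B)
T = 4 (T = -7 - 1*(-11) = -7 + 11 = 4)
T*((K(5, 4)*(-4) - 3)*(y(1) + 6)) = 4*((5*(-4) - 3)*(1 + 6)) = 4*((-20 - 3)*7) = 4*(-23*7) = 4*(-161) = -644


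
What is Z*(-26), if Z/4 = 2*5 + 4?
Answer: -1456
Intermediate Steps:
Z = 56 (Z = 4*(2*5 + 4) = 4*(10 + 4) = 4*14 = 56)
Z*(-26) = 56*(-26) = -1456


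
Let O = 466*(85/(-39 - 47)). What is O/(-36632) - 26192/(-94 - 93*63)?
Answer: 41374908957/9377022728 ≈ 4.4124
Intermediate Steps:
O = -19805/43 (O = 466*(85/(-86)) = 466*(85*(-1/86)) = 466*(-85/86) = -19805/43 ≈ -460.58)
O/(-36632) - 26192/(-94 - 93*63) = -19805/43/(-36632) - 26192/(-94 - 93*63) = -19805/43*(-1/36632) - 26192/(-94 - 5859) = 19805/1575176 - 26192/(-5953) = 19805/1575176 - 26192*(-1/5953) = 19805/1575176 + 26192/5953 = 41374908957/9377022728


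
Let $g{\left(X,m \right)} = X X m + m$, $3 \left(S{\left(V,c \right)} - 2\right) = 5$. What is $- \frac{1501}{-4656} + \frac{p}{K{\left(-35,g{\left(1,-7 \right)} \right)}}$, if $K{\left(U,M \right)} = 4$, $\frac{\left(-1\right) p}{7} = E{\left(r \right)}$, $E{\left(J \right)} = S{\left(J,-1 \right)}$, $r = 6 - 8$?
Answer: $- \frac{28375}{4656} \approx -6.0943$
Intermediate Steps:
$r = -2$ ($r = 6 - 8 = -2$)
$S{\left(V,c \right)} = \frac{11}{3}$ ($S{\left(V,c \right)} = 2 + \frac{1}{3} \cdot 5 = 2 + \frac{5}{3} = \frac{11}{3}$)
$E{\left(J \right)} = \frac{11}{3}$
$g{\left(X,m \right)} = m + m X^{2}$ ($g{\left(X,m \right)} = X^{2} m + m = m X^{2} + m = m + m X^{2}$)
$p = - \frac{77}{3}$ ($p = \left(-7\right) \frac{11}{3} = - \frac{77}{3} \approx -25.667$)
$- \frac{1501}{-4656} + \frac{p}{K{\left(-35,g{\left(1,-7 \right)} \right)}} = - \frac{1501}{-4656} - \frac{77}{3 \cdot 4} = \left(-1501\right) \left(- \frac{1}{4656}\right) - \frac{77}{12} = \frac{1501}{4656} - \frac{77}{12} = - \frac{28375}{4656}$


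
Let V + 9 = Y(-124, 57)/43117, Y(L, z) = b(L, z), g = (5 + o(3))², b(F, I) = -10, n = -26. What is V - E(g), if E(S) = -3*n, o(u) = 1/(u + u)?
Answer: -3751189/43117 ≈ -87.000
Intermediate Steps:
o(u) = 1/(2*u)
g = 961/36 (g = (5 + (½)/3)² = (5 + (½)*(⅓))² = (5 + ⅙)² = (31/6)² = 961/36 ≈ 26.694)
Y(L, z) = -10
E(S) = 78 (E(S) = -3*(-26) = 78)
V = -388063/43117 (V = -9 - 10/43117 = -388063/43117 ≈ -9.0002)
V - E(g) = -388063/43117 - 1*78 = -388063/43117 - 78 = -3751189/43117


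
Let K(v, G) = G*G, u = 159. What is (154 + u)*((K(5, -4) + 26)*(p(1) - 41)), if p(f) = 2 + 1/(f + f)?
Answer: -506121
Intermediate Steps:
p(f) = 2 + 1/(2*f)
K(v, G) = G²
(154 + u)*((K(5, -4) + 26)*(p(1) - 41)) = (154 + 159)*(((-4)² + 26)*((2 + (½)/1) - 41)) = 313*((16 + 26)*((2 + (½)*1) - 41)) = 313*(42*((2 + ½) - 41)) = 313*(42*(5/2 - 41)) = 313*(42*(-77/2)) = 313*(-1617) = -506121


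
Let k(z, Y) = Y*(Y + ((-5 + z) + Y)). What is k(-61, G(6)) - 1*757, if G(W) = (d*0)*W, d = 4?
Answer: -757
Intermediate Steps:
G(W) = 0 (G(W) = (4*0)*W = 0*W = 0)
k(z, Y) = Y*(-5 + z + 2*Y) (k(z, Y) = Y*(Y + (-5 + Y + z)) = Y*(-5 + z + 2*Y))
k(-61, G(6)) - 1*757 = 0*(-5 - 61 + 2*0) - 1*757 = 0*(-5 - 61 + 0) - 757 = 0*(-66) - 757 = 0 - 757 = -757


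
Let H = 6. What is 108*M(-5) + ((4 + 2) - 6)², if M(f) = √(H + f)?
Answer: 108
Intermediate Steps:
M(f) = √(6 + f)
108*M(-5) + ((4 + 2) - 6)² = 108*√(6 - 5) + ((4 + 2) - 6)² = 108*√1 + (6 - 6)² = 108*1 + 0² = 108 + 0 = 108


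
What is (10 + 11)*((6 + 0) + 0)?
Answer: 126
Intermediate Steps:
(10 + 11)*((6 + 0) + 0) = 21*(6 + 0) = 21*6 = 126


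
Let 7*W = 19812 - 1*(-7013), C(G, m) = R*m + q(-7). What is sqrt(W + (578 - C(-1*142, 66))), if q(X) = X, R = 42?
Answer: 2*sqrt(20153)/7 ≈ 40.560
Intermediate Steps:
C(G, m) = -7 + 42*m (C(G, m) = 42*m - 7 = -7 + 42*m)
W = 26825/7 (W = (19812 - 1*(-7013))/7 = (19812 + 7013)/7 = (1/7)*26825 = 26825/7 ≈ 3832.1)
sqrt(W + (578 - C(-1*142, 66))) = sqrt(26825/7 + (578 - (-7 + 42*66))) = sqrt(26825/7 + (578 - (-7 + 2772))) = sqrt(26825/7 + (578 - 1*2765)) = sqrt(26825/7 + (578 - 2765)) = sqrt(26825/7 - 2187) = sqrt(11516/7) = 2*sqrt(20153)/7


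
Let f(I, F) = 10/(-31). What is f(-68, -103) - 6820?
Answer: -211430/31 ≈ -6820.3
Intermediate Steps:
f(I, F) = -10/31 (f(I, F) = 10*(-1/31) = -10/31)
f(-68, -103) - 6820 = -10/31 - 6820 = -211430/31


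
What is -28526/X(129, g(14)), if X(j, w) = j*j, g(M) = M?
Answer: -28526/16641 ≈ -1.7142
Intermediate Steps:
X(j, w) = j²
-28526/X(129, g(14)) = -28526/(129²) = -28526/16641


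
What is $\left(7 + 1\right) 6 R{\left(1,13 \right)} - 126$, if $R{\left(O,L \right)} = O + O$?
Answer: $-30$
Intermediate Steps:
$R{\left(O,L \right)} = 2 O$
$\left(7 + 1\right) 6 R{\left(1,13 \right)} - 126 = \left(7 + 1\right) 6 \cdot 2 \cdot 1 - 126 = 8 \cdot 6 \cdot 2 - 126 = 48 \cdot 2 - 126 = 96 - 126 = -30$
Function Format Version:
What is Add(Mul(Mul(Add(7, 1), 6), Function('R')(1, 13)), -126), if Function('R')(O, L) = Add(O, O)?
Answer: -30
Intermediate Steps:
Function('R')(O, L) = Mul(2, O)
Add(Mul(Mul(Add(7, 1), 6), Function('R')(1, 13)), -126) = Add(Mul(Mul(Add(7, 1), 6), Mul(2, 1)), -126) = Add(Mul(Mul(8, 6), 2), -126) = Add(Mul(48, 2), -126) = Add(96, -126) = -30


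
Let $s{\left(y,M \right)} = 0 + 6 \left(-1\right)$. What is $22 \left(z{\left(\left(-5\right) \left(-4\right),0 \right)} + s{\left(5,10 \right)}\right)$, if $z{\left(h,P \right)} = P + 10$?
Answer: $88$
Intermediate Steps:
$s{\left(y,M \right)} = -6$ ($s{\left(y,M \right)} = 0 - 6 = -6$)
$z{\left(h,P \right)} = 10 + P$
$22 \left(z{\left(\left(-5\right) \left(-4\right),0 \right)} + s{\left(5,10 \right)}\right) = 22 \left(\left(10 + 0\right) - 6\right) = 22 \left(10 - 6\right) = 22 \cdot 4 = 88$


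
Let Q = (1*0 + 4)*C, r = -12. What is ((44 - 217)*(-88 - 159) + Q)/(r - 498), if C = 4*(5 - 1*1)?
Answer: -2853/34 ≈ -83.912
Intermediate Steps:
C = 16 (C = 4*(5 - 1) = 4*4 = 16)
Q = 64 (Q = (1*0 + 4)*16 = (0 + 4)*16 = 4*16 = 64)
((44 - 217)*(-88 - 159) + Q)/(r - 498) = ((44 - 217)*(-88 - 159) + 64)/(-12 - 498) = (-173*(-247) + 64)/(-510) = (42731 + 64)*(-1/510) = 42795*(-1/510) = -2853/34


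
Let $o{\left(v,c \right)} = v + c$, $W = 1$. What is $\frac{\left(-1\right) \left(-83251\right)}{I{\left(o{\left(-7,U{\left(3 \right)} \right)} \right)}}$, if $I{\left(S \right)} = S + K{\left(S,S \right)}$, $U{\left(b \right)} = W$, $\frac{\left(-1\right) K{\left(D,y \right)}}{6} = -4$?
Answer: $\frac{83251}{18} \approx 4625.1$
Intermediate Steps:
$K{\left(D,y \right)} = 24$ ($K{\left(D,y \right)} = \left(-6\right) \left(-4\right) = 24$)
$U{\left(b \right)} = 1$
$o{\left(v,c \right)} = c + v$
$I{\left(S \right)} = 24 + S$ ($I{\left(S \right)} = S + 24 = 24 + S$)
$\frac{\left(-1\right) \left(-83251\right)}{I{\left(o{\left(-7,U{\left(3 \right)} \right)} \right)}} = \frac{\left(-1\right) \left(-83251\right)}{24 + \left(1 - 7\right)} = \frac{83251}{24 - 6} = \frac{83251}{18}$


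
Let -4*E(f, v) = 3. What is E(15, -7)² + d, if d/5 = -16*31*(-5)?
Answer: 198409/16 ≈ 12401.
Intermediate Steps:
E(f, v) = -¾ (E(f, v) = -¼*3 = -¾)
d = 12400 (d = 5*(-16*31*(-5)) = 5*(-496*(-5)) = 5*2480 = 12400)
E(15, -7)² + d = (-¾)² + 12400 = 9/16 + 12400 = 198409/16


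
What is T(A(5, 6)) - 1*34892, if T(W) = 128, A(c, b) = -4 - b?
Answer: -34764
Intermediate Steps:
T(A(5, 6)) - 1*34892 = 128 - 1*34892 = 128 - 34892 = -34764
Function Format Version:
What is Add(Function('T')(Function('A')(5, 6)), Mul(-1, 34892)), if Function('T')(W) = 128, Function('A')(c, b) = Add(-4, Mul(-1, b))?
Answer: -34764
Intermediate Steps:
Add(Function('T')(Function('A')(5, 6)), Mul(-1, 34892)) = Add(128, Mul(-1, 34892)) = Add(128, -34892) = -34764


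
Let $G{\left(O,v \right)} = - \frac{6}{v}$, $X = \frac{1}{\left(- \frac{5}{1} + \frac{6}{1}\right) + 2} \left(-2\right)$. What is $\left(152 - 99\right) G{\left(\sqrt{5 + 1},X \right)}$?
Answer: $477$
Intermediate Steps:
$X = - \frac{2}{3}$ ($X = \frac{1}{\left(\left(-5\right) 1 + 6 \cdot 1\right) + 2} \left(-2\right) = \frac{1}{\left(-5 + 6\right) + 2} \left(-2\right) = \frac{1}{1 + 2} \left(-2\right) = \frac{1}{3} \left(-2\right) = - \frac{2}{3} \approx -0.66667$)
$\left(152 - 99\right) G{\left(\sqrt{5 + 1},X \right)} = \left(152 - 99\right) \left(- \frac{6}{- \frac{2}{3}}\right) = 53 \left(\left(-6\right) \left(- \frac{3}{2}\right)\right) = 53 \cdot 9 = 477$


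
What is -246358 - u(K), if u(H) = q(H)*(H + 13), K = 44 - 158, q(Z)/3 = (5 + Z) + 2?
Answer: -278779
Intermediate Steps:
q(Z) = 21 + 3*Z (q(Z) = 3*((5 + Z) + 2) = 3*(7 + Z) = 21 + 3*Z)
K = -114
u(H) = (13 + H)*(21 + 3*H) (u(H) = (21 + 3*H)*(H + 13) = (21 + 3*H)*(13 + H) = (13 + H)*(21 + 3*H))
-246358 - u(K) = -246358 - 3*(7 - 114)*(13 - 114) = -246358 - 3*(-107)*(-101) = -246358 - 1*32421 = -246358 - 32421 = -278779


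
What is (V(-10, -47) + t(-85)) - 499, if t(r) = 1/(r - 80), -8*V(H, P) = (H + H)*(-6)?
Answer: -84811/165 ≈ -514.01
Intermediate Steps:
V(H, P) = 3*H/2 (V(H, P) = -(H + H)*(-6)/8 = -2*H*(-6)/8 = -(-3)*H/2 = 3*H/2)
t(r) = 1/(-80 + r)
(V(-10, -47) + t(-85)) - 499 = ((3/2)*(-10) + 1/(-80 - 85)) - 499 = (-15 + 1/(-165)) - 499 = (-15 - 1/165) - 499 = -2476/165 - 499 = -84811/165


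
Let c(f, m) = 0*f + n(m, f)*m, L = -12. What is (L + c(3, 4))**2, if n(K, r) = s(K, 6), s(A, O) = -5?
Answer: 1024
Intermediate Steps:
n(K, r) = -5
c(f, m) = -5*m (c(f, m) = 0*f - 5*m = 0 - 5*m = -5*m)
(L + c(3, 4))**2 = (-12 - 5*4)**2 = (-12 - 20)**2 = (-32)**2 = 1024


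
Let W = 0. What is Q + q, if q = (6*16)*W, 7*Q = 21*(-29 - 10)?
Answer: -117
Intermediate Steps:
Q = -117 (Q = (21*(-29 - 10))/7 = (21*(-39))/7 = (⅐)*(-819) = -117)
q = 0 (q = (6*16)*0 = 96*0 = 0)
Q + q = -117 + 0 = -117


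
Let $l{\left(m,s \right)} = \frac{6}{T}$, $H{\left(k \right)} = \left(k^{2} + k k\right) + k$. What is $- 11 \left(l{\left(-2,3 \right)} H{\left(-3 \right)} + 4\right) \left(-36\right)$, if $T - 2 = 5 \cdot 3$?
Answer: $\frac{62568}{17} \approx 3680.5$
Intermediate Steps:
$T = 17$ ($T = 2 + 5 \cdot 3 = 2 + 15 = 17$)
$H{\left(k \right)} = k + 2 k^{2}$ ($H{\left(k \right)} = \left(k^{2} + k^{2}\right) + k = 2 k^{2} + k = k + 2 k^{2}$)
$l{\left(m,s \right)} = \frac{6}{17}$
$- 11 \left(l{\left(-2,3 \right)} H{\left(-3 \right)} + 4\right) \left(-36\right) = - 11 \left(\frac{6 \left(- 3 \left(1 + 2 \left(-3\right)\right)\right)}{17} + 4\right) \left(-36\right) = - 11 \left(\frac{6 \left(- 3 \left(1 - 6\right)\right)}{17} + 4\right) \left(-36\right) = - 11 \left(\frac{6 \left(\left(-3\right) \left(-5\right)\right)}{17} + 4\right) \left(-36\right) = - 11 \left(\frac{6}{17} \cdot 15 + 4\right) \left(-36\right) = - 11 \left(\frac{90}{17} + 4\right) \left(-36\right) = \left(-11\right) \frac{158}{17} \left(-36\right) = \left(- \frac{1738}{17}\right) \left(-36\right) = \frac{62568}{17}$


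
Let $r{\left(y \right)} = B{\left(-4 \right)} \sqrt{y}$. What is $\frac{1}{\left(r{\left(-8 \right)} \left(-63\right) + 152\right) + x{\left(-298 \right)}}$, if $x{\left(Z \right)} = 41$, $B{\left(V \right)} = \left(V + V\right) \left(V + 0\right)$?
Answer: $\frac{193}{32551297} + \frac{4032 i \sqrt{2}}{32551297} \approx 5.9291 \cdot 10^{-6} + 0.00017517 i$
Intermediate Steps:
$B{\left(V \right)} = 2 V^{2}$ ($B{\left(V \right)} = 2 V V = 2 V^{2}$)
$r{\left(y \right)} = 32 \sqrt{y}$ ($r{\left(y \right)} = 2 \left(-4\right)^{2} \sqrt{y} = 2 \cdot 16 \sqrt{y} = 32 \sqrt{y}$)
$\frac{1}{\left(r{\left(-8 \right)} \left(-63\right) + 152\right) + x{\left(-298 \right)}} = \frac{1}{\left(32 \sqrt{-8} \left(-63\right) + 152\right) + 41} = \frac{1}{\left(32 \cdot 2 i \sqrt{2} \left(-63\right) + 152\right) + 41} = \frac{1}{\left(64 i \sqrt{2} \left(-63\right) + 152\right) + 41} = \frac{1}{\left(- 4032 i \sqrt{2} + 152\right) + 41} = \frac{1}{\left(152 - 4032 i \sqrt{2}\right) + 41} = \frac{1}{193 - 4032 i \sqrt{2}}$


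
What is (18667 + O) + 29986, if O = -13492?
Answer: 35161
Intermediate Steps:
(18667 + O) + 29986 = (18667 - 13492) + 29986 = 5175 + 29986 = 35161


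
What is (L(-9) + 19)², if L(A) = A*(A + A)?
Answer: 32761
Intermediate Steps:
L(A) = 2*A² (L(A) = A*(2*A) = 2*A²)
(L(-9) + 19)² = (2*(-9)² + 19)² = (2*81 + 19)² = (162 + 19)² = 181² = 32761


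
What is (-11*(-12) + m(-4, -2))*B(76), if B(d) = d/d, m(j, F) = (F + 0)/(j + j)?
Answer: 529/4 ≈ 132.25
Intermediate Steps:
m(j, F) = F/(2*j) (m(j, F) = F/((2*j)) = F*(1/(2*j)) = F/(2*j))
B(d) = 1
(-11*(-12) + m(-4, -2))*B(76) = (-11*(-12) + (½)*(-2)/(-4))*1 = (132 + (½)*(-2)*(-¼))*1 = (132 + ¼)*1 = (529/4)*1 = 529/4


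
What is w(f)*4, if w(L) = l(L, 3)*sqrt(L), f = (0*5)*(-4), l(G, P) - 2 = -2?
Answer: 0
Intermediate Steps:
l(G, P) = 0 (l(G, P) = 2 - 2 = 0)
f = 0 (f = 0*(-4) = 0)
w(L) = 0 (w(L) = 0*sqrt(L) = 0)
w(f)*4 = 0*4 = 0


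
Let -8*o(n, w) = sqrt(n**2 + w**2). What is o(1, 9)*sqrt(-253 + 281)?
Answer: -sqrt(574)/4 ≈ -5.9896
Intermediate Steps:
o(n, w) = -sqrt(n**2 + w**2)/8
o(1, 9)*sqrt(-253 + 281) = (-sqrt(1**2 + 9**2)/8)*sqrt(-253 + 281) = (-sqrt(1 + 81)/8)*sqrt(28) = (-sqrt(82)/8)*(2*sqrt(7)) = -sqrt(574)/4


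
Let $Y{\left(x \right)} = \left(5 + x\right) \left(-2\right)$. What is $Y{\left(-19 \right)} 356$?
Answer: $9968$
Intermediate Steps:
$Y{\left(x \right)} = -10 - 2 x$
$Y{\left(-19 \right)} 356 = \left(-10 - -38\right) 356 = \left(-10 + 38\right) 356 = 28 \cdot 356 = 9968$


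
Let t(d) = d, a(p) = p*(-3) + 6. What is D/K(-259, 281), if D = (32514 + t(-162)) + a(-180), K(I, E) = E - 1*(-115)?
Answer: 5483/66 ≈ 83.076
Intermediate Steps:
a(p) = 6 - 3*p (a(p) = -3*p + 6 = 6 - 3*p)
K(I, E) = 115 + E (K(I, E) = E + 115 = 115 + E)
D = 32898 (D = (32514 - 162) + (6 - 3*(-180)) = 32352 + (6 + 540) = 32352 + 546 = 32898)
D/K(-259, 281) = 32898/(115 + 281) = 32898/396 = 32898*(1/396) = 5483/66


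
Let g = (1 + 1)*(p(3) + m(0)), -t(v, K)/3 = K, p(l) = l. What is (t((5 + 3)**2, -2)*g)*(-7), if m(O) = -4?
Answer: 84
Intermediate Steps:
t(v, K) = -3*K
g = -2 (g = (1 + 1)*(3 - 4) = 2*(-1) = -2)
(t((5 + 3)**2, -2)*g)*(-7) = (-3*(-2)*(-2))*(-7) = (6*(-2))*(-7) = -12*(-7) = 84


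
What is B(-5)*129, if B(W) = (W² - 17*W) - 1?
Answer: 14061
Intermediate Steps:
B(W) = -1 + W² - 17*W
B(-5)*129 = (-1 + (-5)² - 17*(-5))*129 = (-1 + 25 + 85)*129 = 109*129 = 14061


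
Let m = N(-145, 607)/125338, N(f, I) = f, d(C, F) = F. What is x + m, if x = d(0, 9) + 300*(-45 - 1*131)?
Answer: -228162707/4322 ≈ -52791.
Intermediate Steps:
m = -5/4322 (m = -145/125338 = -145*1/125338 = -5/4322 ≈ -0.0011569)
x = -52791 (x = 9 + 300*(-45 - 1*131) = 9 + 300*(-45 - 131) = 9 + 300*(-176) = 9 - 52800 = -52791)
x + m = -52791 - 5/4322 = -228162707/4322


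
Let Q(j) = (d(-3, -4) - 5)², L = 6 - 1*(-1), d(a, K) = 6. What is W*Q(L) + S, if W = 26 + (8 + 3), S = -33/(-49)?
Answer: 1846/49 ≈ 37.673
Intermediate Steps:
L = 7 (L = 6 + 1 = 7)
Q(j) = 1 (Q(j) = (6 - 5)² = 1² = 1)
S = 33/49 (S = -33*(-1/49) = 33/49 ≈ 0.67347)
W = 37 (W = 26 + 11 = 37)
W*Q(L) + S = 37*1 + 33/49 = 37 + 33/49 = 1846/49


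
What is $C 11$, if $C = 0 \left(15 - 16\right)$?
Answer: $0$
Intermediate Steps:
$C = 0$ ($C = 0 \left(-1\right) = 0$)
$C 11 = 0 \cdot 11 = 0$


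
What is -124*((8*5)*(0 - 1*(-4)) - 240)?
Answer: 9920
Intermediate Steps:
-124*((8*5)*(0 - 1*(-4)) - 240) = -124*(40*(0 + 4) - 240) = -124*(40*4 - 240) = -124*(160 - 240) = -124*(-80) = 9920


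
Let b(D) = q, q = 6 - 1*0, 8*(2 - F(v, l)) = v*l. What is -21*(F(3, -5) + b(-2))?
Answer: -1659/8 ≈ -207.38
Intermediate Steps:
F(v, l) = 2 - l*v/8 (F(v, l) = 2 - v*l/8 = 2 - l*v/8)
q = 6 (q = 6 + 0 = 6)
b(D) = 6
-21*(F(3, -5) + b(-2)) = -21*((2 - ⅛*(-5)*3) + 6) = -21*((2 + 15/8) + 6) = -21*(31/8 + 6) = -21*79/8 = -1659/8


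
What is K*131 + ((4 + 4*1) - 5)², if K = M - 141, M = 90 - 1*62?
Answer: -14794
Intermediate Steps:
M = 28 (M = 90 - 62 = 28)
K = -113 (K = 28 - 141 = -113)
K*131 + ((4 + 4*1) - 5)² = -113*131 + ((4 + 4*1) - 5)² = -14803 + ((4 + 4) - 5)² = -14803 + (8 - 5)² = -14803 + 3² = -14803 + 9 = -14794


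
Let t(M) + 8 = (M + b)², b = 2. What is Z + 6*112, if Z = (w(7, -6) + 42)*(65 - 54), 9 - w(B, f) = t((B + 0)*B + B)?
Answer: -35683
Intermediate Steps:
t(M) = -8 + (2 + M)² (t(M) = -8 + (M + 2)² = -8 + (2 + M)²)
w(B, f) = 17 - (2 + B + B²)² (w(B, f) = 9 - (-8 + (2 + ((B + 0)*B + B))²) = 9 - (-8 + (2 + (B*B + B))²) = 9 - (-8 + (2 + (B² + B))²) = 9 - (-8 + (2 + (B + B²))²) = 9 - (-8 + (2 + B + B²)²) = 9 + (8 - (2 + B + B²)²) = 17 - (2 + B + B²)²)
Z = -36355 (Z = ((17 - (2 + 7*(1 + 7))²) + 42)*(65 - 54) = ((17 - (2 + 7*8)²) + 42)*11 = ((17 - (2 + 56)²) + 42)*11 = ((17 - 1*58²) + 42)*11 = ((17 - 1*3364) + 42)*11 = ((17 - 3364) + 42)*11 = (-3347 + 42)*11 = -3305*11 = -36355)
Z + 6*112 = -36355 + 6*112 = -36355 + 672 = -35683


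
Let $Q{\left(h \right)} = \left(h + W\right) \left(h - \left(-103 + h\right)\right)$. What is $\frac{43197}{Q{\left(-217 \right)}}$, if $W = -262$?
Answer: $- \frac{43197}{49337} \approx -0.87555$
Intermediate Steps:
$Q{\left(h \right)} = -26986 + 103 h$ ($Q{\left(h \right)} = \left(h - 262\right) \left(h - \left(-103 + h\right)\right) = \left(-262 + h\right) 103 = -26986 + 103 h$)
$\frac{43197}{Q{\left(-217 \right)}} = \frac{43197}{-26986 + 103 \left(-217\right)} = \frac{43197}{-26986 - 22351} = \frac{43197}{-49337} = 43197 \left(- \frac{1}{49337}\right) = - \frac{43197}{49337}$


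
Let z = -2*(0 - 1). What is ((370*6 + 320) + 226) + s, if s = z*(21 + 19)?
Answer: 2846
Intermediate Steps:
z = 2 (z = -2*(-1) = 2)
s = 80 (s = 2*(21 + 19) = 2*40 = 80)
((370*6 + 320) + 226) + s = ((370*6 + 320) + 226) + 80 = ((2220 + 320) + 226) + 80 = (2540 + 226) + 80 = 2766 + 80 = 2846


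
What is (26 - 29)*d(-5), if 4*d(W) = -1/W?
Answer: -3/20 ≈ -0.15000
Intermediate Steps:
d(W) = -1/(4*W) (d(W) = (-1/W)/4 = -1/(4*W))
(26 - 29)*d(-5) = (26 - 29)*(-¼/(-5)) = -(-3)*(-1)/(4*5) = -3*1/20 = -3/20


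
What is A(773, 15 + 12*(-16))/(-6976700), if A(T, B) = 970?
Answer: -97/697670 ≈ -0.00013903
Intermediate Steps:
A(773, 15 + 12*(-16))/(-6976700) = 970/(-6976700) = 970*(-1/6976700) = -97/697670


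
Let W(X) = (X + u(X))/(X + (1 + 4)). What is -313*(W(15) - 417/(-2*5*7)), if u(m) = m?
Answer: -81693/35 ≈ -2334.1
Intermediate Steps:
W(X) = 2*X/(5 + X) (W(X) = (X + X)/(X + (1 + 4)) = (2*X)/(X + 5) = (2*X)/(5 + X) = 2*X/(5 + X))
-313*(W(15) - 417/(-2*5*7)) = -313*(2*15/(5 + 15) - 417/(-2*5*7)) = -313*(2*15/20 - 417/((-10*7))) = -313*(2*15*(1/20) - 417/(-70)) = -313*(3/2 - 417*(-1/70)) = -313*(3/2 + 417/70) = -313*261/35 = -81693/35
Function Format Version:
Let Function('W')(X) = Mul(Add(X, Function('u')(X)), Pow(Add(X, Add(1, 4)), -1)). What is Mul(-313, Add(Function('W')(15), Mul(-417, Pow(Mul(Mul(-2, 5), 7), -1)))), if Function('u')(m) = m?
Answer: Rational(-81693, 35) ≈ -2334.1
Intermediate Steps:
Function('W')(X) = Mul(2, X, Pow(Add(5, X), -1)) (Function('W')(X) = Mul(Add(X, X), Pow(Add(X, Add(1, 4)), -1)) = Mul(Mul(2, X), Pow(Add(X, 5), -1)) = Mul(Mul(2, X), Pow(Add(5, X), -1)) = Mul(2, X, Pow(Add(5, X), -1)))
Mul(-313, Add(Function('W')(15), Mul(-417, Pow(Mul(Mul(-2, 5), 7), -1)))) = Mul(-313, Add(Mul(2, 15, Pow(Add(5, 15), -1)), Mul(-417, Pow(Mul(Mul(-2, 5), 7), -1)))) = Mul(-313, Add(Mul(2, 15, Pow(20, -1)), Mul(-417, Pow(Mul(-10, 7), -1)))) = Mul(-313, Add(Mul(2, 15, Rational(1, 20)), Mul(-417, Pow(-70, -1)))) = Mul(-313, Add(Rational(3, 2), Mul(-417, Rational(-1, 70)))) = Mul(-313, Add(Rational(3, 2), Rational(417, 70))) = Mul(-313, Rational(261, 35)) = Rational(-81693, 35)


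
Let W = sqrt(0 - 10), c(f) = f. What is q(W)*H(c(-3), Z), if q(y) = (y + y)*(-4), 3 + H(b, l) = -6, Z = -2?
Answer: 72*I*sqrt(10) ≈ 227.68*I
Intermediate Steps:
H(b, l) = -9 (H(b, l) = -3 - 6 = -9)
W = I*sqrt(10) (W = sqrt(-10) = I*sqrt(10) ≈ 3.1623*I)
q(y) = -8*y (q(y) = (2*y)*(-4) = -8*y)
q(W)*H(c(-3), Z) = -8*I*sqrt(10)*(-9) = 72*I*sqrt(10)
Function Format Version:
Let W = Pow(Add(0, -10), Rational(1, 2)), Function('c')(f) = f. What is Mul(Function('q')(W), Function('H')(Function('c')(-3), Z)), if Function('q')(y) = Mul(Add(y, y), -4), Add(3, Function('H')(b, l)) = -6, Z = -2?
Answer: Mul(72, I, Pow(10, Rational(1, 2))) ≈ Mul(227.68, I)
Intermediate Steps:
Function('H')(b, l) = -9 (Function('H')(b, l) = Add(-3, -6) = -9)
W = Mul(I, Pow(10, Rational(1, 2))) (W = Pow(-10, Rational(1, 2)) = Mul(I, Pow(10, Rational(1, 2))) ≈ Mul(3.1623, I))
Function('q')(y) = Mul(-8, y) (Function('q')(y) = Mul(Mul(2, y), -4) = Mul(-8, y))
Mul(Function('q')(W), Function('H')(Function('c')(-3), Z)) = Mul(Mul(-8, Mul(I, Pow(10, Rational(1, 2)))), -9) = Mul(Mul(-8, I, Pow(10, Rational(1, 2))), -9) = Mul(72, I, Pow(10, Rational(1, 2)))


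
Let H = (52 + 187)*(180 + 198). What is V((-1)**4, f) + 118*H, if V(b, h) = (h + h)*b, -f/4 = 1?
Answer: 10660348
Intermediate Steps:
f = -4 (f = -4*1 = -4)
V(b, h) = 2*b*h (V(b, h) = (2*h)*b = 2*b*h)
H = 90342 (H = 239*378 = 90342)
V((-1)**4, f) + 118*H = 2*(-1)**4*(-4) + 118*90342 = 2*1*(-4) + 10660356 = -8 + 10660356 = 10660348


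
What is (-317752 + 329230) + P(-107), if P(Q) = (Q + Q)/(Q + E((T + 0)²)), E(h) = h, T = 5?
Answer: 470705/41 ≈ 11481.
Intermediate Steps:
P(Q) = 2*Q/(25 + Q) (P(Q) = (Q + Q)/(Q + (5 + 0)²) = (2*Q)/(Q + 5²) = (2*Q)/(Q + 25) = (2*Q)/(25 + Q) = 2*Q/(25 + Q))
(-317752 + 329230) + P(-107) = (-317752 + 329230) + 2*(-107)/(25 - 107) = 11478 + 2*(-107)/(-82) = 11478 + 2*(-107)*(-1/82) = 11478 + 107/41 = 470705/41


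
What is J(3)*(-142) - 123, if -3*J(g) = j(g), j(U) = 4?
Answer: 199/3 ≈ 66.333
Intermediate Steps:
J(g) = -4/3 (J(g) = -⅓*4 = -4/3)
J(3)*(-142) - 123 = -4/3*(-142) - 123 = 568/3 - 123 = 199/3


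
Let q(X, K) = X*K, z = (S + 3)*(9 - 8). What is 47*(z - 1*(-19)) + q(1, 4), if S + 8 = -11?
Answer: 145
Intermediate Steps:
S = -19 (S = -8 - 11 = -19)
z = -16 (z = (-19 + 3)*(9 - 8) = -16*1 = -16)
q(X, K) = K*X
47*(z - 1*(-19)) + q(1, 4) = 47*(-16 - 1*(-19)) + 4*1 = 47*(-16 + 19) + 4 = 47*3 + 4 = 141 + 4 = 145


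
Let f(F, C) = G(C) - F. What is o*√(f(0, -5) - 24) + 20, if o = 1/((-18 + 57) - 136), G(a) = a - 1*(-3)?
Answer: 20 - I*√26/97 ≈ 20.0 - 0.052567*I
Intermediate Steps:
G(a) = 3 + a (G(a) = a + 3 = 3 + a)
f(F, C) = 3 + C - F (f(F, C) = (3 + C) - F = 3 + C - F)
o = -1/97 (o = 1/(39 - 136) = 1/(-97) = -1/97 ≈ -0.010309)
o*√(f(0, -5) - 24) + 20 = -√((3 - 5 - 1*0) - 24)/97 + 20 = -√((3 - 5 + 0) - 24)/97 + 20 = -√(-2 - 24)/97 + 20 = -I*√26/97 + 20 = 20 - I*√26/97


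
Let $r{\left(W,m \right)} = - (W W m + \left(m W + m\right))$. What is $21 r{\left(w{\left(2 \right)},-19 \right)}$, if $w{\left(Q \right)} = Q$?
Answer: $2793$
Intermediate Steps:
$r{\left(W,m \right)} = - m - W m - m W^{2}$ ($r{\left(W,m \right)} = - (W^{2} m + \left(W m + m\right)) = - (m W^{2} + \left(m + W m\right)) = - (m + W m + m W^{2}) = - m - W m - m W^{2}$)
$21 r{\left(w{\left(2 \right)},-19 \right)} = 21 \left(\left(-1\right) \left(-19\right) \left(1 + 2 + 2^{2}\right)\right) = 21 \left(\left(-1\right) \left(-19\right) \left(1 + 2 + 4\right)\right) = 21 \left(\left(-1\right) \left(-19\right) 7\right) = 21 \cdot 133 = 2793$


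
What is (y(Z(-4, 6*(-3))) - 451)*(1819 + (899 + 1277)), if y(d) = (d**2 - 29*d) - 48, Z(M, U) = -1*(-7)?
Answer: -2608735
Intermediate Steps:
Z(M, U) = 7
y(d) = -48 + d**2 - 29*d
(y(Z(-4, 6*(-3))) - 451)*(1819 + (899 + 1277)) = ((-48 + 7**2 - 29*7) - 451)*(1819 + (899 + 1277)) = ((-48 + 49 - 203) - 451)*(1819 + 2176) = (-202 - 451)*3995 = -653*3995 = -2608735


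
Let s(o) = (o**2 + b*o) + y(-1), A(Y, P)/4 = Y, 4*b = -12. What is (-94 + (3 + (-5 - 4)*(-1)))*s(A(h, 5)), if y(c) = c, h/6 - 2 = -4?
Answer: -200654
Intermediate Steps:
h = -12 (h = 12 + 6*(-4) = 12 - 24 = -12)
b = -3 (b = (1/4)*(-12) = -3)
A(Y, P) = 4*Y
s(o) = -1 + o**2 - 3*o (s(o) = (o**2 - 3*o) - 1 = -1 + o**2 - 3*o)
(-94 + (3 + (-5 - 4)*(-1)))*s(A(h, 5)) = (-94 + (3 + (-5 - 4)*(-1)))*(-1 + (4*(-12))**2 - 12*(-12)) = (-94 + (3 - 9*(-1)))*(-1 + (-48)**2 - 3*(-48)) = (-94 + (3 + 9))*(-1 + 2304 + 144) = (-94 + 12)*2447 = -82*2447 = -200654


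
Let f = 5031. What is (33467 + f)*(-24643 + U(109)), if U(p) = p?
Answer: -944509932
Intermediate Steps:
(33467 + f)*(-24643 + U(109)) = (33467 + 5031)*(-24643 + 109) = 38498*(-24534) = -944509932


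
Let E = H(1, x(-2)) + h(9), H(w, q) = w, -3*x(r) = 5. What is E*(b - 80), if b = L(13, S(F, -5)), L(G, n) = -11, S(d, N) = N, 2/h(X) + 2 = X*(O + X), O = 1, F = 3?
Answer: -4095/44 ≈ -93.068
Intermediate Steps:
x(r) = -5/3 (x(r) = -⅓*5 = -5/3)
h(X) = 2/(-2 + X*(1 + X))
b = -11
E = 45/44 (E = 1 + 2/(-2 + 9 + 9²) = 1 + 2/(-2 + 9 + 81) = 1 + 2/88 = 1 + 2*(1/88) = 1 + 1/44 = 45/44 ≈ 1.0227)
E*(b - 80) = 45*(-11 - 80)/44 = (45/44)*(-91) = -4095/44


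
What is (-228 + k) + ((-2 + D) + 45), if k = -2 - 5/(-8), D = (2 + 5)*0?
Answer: -1491/8 ≈ -186.38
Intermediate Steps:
D = 0 (D = 7*0 = 0)
k = -11/8 (k = -2 - 5*(-1/8) = -2 + 5/8 = -11/8 ≈ -1.3750)
(-228 + k) + ((-2 + D) + 45) = (-228 - 11/8) + ((-2 + 0) + 45) = -1835/8 + (-2 + 45) = -1835/8 + 43 = -1491/8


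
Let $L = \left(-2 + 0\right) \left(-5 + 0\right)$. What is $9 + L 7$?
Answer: $79$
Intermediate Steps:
$L = 10$ ($L = \left(-2\right) \left(-5\right) = 10$)
$9 + L 7 = 9 + 10 \cdot 7 = 9 + 70 = 79$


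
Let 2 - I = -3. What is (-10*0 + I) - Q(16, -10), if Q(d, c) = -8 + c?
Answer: 23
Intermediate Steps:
I = 5 (I = 2 - 1*(-3) = 2 + 3 = 5)
(-10*0 + I) - Q(16, -10) = (-10*0 + 5) - (-8 - 10) = (0 + 5) - 1*(-18) = 5 + 18 = 23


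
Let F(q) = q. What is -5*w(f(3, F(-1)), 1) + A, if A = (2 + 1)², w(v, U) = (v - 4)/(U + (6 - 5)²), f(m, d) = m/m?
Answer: 33/2 ≈ 16.500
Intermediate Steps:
f(m, d) = 1
w(v, U) = (-4 + v)/(1 + U) (w(v, U) = (-4 + v)/(U + 1²) = (-4 + v)/(U + 1) = (-4 + v)/(1 + U))
A = 9 (A = 3² = 9)
-5*w(f(3, F(-1)), 1) + A = -5*(-4 + 1)/(1 + 1) + 9 = -5*(-3)/2 + 9 = -5*(-3/2) + 9 = 15/2 + 9 = 33/2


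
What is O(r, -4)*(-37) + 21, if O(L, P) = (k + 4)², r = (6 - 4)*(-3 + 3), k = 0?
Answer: -571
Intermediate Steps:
r = 0 (r = 2*0 = 0)
O(L, P) = 16 (O(L, P) = (0 + 4)² = 4² = 16)
O(r, -4)*(-37) + 21 = 16*(-37) + 21 = -592 + 21 = -571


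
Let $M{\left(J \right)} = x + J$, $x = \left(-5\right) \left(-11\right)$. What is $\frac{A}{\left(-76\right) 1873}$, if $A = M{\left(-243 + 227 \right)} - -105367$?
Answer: $- \frac{52703}{71174} \approx -0.74048$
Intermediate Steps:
$x = 55$
$M{\left(J \right)} = 55 + J$
$A = 105406$ ($A = \left(55 + \left(-243 + 227\right)\right) - -105367 = \left(55 - 16\right) + 105367 = 39 + 105367 = 105406$)
$\frac{A}{\left(-76\right) 1873} = \frac{105406}{\left(-76\right) 1873} = \frac{105406}{-142348} = 105406 \left(- \frac{1}{142348}\right) = - \frac{52703}{71174}$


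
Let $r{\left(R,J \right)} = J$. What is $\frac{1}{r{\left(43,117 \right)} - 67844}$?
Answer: $- \frac{1}{67727} \approx -1.4765 \cdot 10^{-5}$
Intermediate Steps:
$\frac{1}{r{\left(43,117 \right)} - 67844} = \frac{1}{117 - 67844} = \frac{1}{-67727} = - \frac{1}{67727}$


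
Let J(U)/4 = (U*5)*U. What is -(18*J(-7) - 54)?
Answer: -17586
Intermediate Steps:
J(U) = 20*U² (J(U) = 4*((U*5)*U) = 4*((5*U)*U) = 4*(5*U²) = 20*U²)
-(18*J(-7) - 54) = -(18*(20*(-7)²) - 54) = -(18*(20*49) - 54) = -(18*980 - 54) = -(17640 - 54) = -1*17586 = -17586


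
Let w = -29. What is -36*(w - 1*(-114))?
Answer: -3060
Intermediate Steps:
-36*(w - 1*(-114)) = -36*(-29 - 1*(-114)) = -36*(-29 + 114) = -36*85 = -3060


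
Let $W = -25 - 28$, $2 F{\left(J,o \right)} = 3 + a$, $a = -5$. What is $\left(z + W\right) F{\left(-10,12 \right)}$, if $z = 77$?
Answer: $-24$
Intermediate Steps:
$F{\left(J,o \right)} = -1$ ($F{\left(J,o \right)} = \frac{3 - 5}{2} = \frac{1}{2} \left(-2\right) = -1$)
$W = -53$ ($W = -25 - 28 = -53$)
$\left(z + W\right) F{\left(-10,12 \right)} = \left(77 - 53\right) \left(-1\right) = 24 \left(-1\right) = -24$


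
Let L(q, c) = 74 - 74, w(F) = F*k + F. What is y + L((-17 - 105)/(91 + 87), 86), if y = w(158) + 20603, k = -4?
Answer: 20129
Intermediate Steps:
w(F) = -3*F (w(F) = F*(-4) + F = -4*F + F = -3*F)
L(q, c) = 0
y = 20129 (y = -3*158 + 20603 = -474 + 20603 = 20129)
y + L((-17 - 105)/(91 + 87), 86) = 20129 + 0 = 20129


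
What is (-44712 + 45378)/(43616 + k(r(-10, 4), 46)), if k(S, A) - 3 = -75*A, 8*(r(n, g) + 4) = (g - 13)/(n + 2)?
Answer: 666/40169 ≈ 0.016580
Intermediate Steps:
r(n, g) = -4 + (-13 + g)/(8*(2 + n)) (r(n, g) = -4 + ((g - 13)/(n + 2))/8 = -4 + ((-13 + g)/(2 + n))/8 = -4 + (-13 + g)/(8*(2 + n)))
k(S, A) = 3 - 75*A
(-44712 + 45378)/(43616 + k(r(-10, 4), 46)) = (-44712 + 45378)/(43616 + (3 - 75*46)) = 666/(43616 + (3 - 3450)) = 666/(43616 - 3447) = 666/40169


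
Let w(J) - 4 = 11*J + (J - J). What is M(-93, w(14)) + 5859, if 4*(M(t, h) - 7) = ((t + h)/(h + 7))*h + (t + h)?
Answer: 778511/132 ≈ 5897.8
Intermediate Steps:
w(J) = 4 + 11*J (w(J) = 4 + (11*J + (J - J)) = 4 + (11*J + 0) = 4 + 11*J)
M(t, h) = 7 + h/4 + t/4 + h*(h + t)/(4*(7 + h)) (M(t, h) = 7 + (((t + h)/(h + 7))*h + (t + h))/4 = 7 + (((h + t)/(7 + h))*h + (h + t))/4 = 7 + (h*(h + t)/(7 + h) + (h + t))/4 = 7 + (h + t + h*(h + t)/(7 + h))/4 = 7 + (h/4 + t/4 + h*(h + t)/(4*(7 + h))) = 7 + h/4 + t/4 + h*(h + t)/(4*(7 + h)))
M(-93, w(14)) + 5859 = (196 + 2*(4 + 11*14)**2 + 7*(-93) + 35*(4 + 11*14) + 2*(4 + 11*14)*(-93))/(4*(7 + (4 + 11*14))) + 5859 = (196 + 2*(4 + 154)**2 - 651 + 35*(4 + 154) + 2*(4 + 154)*(-93))/(4*(7 + (4 + 154))) + 5859 = (196 + 2*158**2 - 651 + 35*158 + 2*158*(-93))/(4*(7 + 158)) + 5859 = (1/4)*(196 + 2*24964 - 651 + 5530 - 29388)/165 + 5859 = (1/4)*(1/165)*(196 + 49928 - 651 + 5530 - 29388) + 5859 = (1/4)*(1/165)*25615 + 5859 = 5123/132 + 5859 = 778511/132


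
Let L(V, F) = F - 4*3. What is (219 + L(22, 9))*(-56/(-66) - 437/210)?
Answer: -102492/385 ≈ -266.21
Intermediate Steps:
L(V, F) = -12 + F (L(V, F) = F - 12 = -12 + F)
(219 + L(22, 9))*(-56/(-66) - 437/210) = (219 + (-12 + 9))*(-56/(-66) - 437/210) = (219 - 3)*(-56*(-1/66) - 437*1/210) = 216*(28/33 - 437/210) = 216*(-949/770) = -102492/385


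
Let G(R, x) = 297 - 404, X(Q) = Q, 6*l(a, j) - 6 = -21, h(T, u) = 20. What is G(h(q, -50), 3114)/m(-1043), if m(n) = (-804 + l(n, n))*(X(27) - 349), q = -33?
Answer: -107/259693 ≈ -0.00041203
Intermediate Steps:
l(a, j) = -5/2 (l(a, j) = 1 + (⅙)*(-21) = 1 - 7/2 = -5/2)
G(R, x) = -107
m(n) = 259693 (m(n) = (-804 - 5/2)*(27 - 349) = -1613/2*(-322) = 259693)
G(h(q, -50), 3114)/m(-1043) = -107/259693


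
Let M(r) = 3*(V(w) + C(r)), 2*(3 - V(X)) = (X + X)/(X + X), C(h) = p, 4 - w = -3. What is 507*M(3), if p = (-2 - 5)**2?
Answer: 156663/2 ≈ 78332.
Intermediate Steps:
w = 7 (w = 4 - 1*(-3) = 4 + 3 = 7)
p = 49 (p = (-7)**2 = 49)
C(h) = 49
V(X) = 5/2 (V(X) = 3 - (X + X)/(2*(X + X)) = 3 - 2*X/(2*(2*X)) = 3 - 2*X*1/(2*X)/2 = 3 - 1/2*1 = 3 - 1/2 = 5/2)
M(r) = 309/2 (M(r) = 3*(5/2 + 49) = 3*(103/2) = 309/2)
507*M(3) = 507*(309/2) = 156663/2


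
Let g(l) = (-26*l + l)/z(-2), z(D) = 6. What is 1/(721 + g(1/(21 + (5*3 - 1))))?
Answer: 42/30277 ≈ 0.0013872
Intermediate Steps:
g(l) = -25*l/6 (g(l) = (-26*l + l)/6 = -25*l*(⅙) = -25*l/6)
1/(721 + g(1/(21 + (5*3 - 1)))) = 1/(721 - 25/(6*(21 + (5*3 - 1)))) = 1/(721 - 25/(6*(21 + (15 - 1)))) = 1/(721 - 25/(6*(21 + 14))) = 1/(721 - 25/6/35) = 1/(721 - 25/6*1/35) = 1/(721 - 5/42) = 1/(30277/42) = 42/30277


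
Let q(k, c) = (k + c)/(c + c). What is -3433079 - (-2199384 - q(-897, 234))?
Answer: -14804357/12 ≈ -1.2337e+6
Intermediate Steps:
q(k, c) = (c + k)/(2*c) (q(k, c) = (c + k)/((2*c)) = (c + k)*(1/(2*c)) = (c + k)/(2*c))
-3433079 - (-2199384 - q(-897, 234)) = -3433079 - (-2199384 - (234 - 897)/(2*234)) = -3433079 - (-2199384 - (-663)/(2*234)) = -3433079 - (-2199384 - 1*(-17/12)) = -3433079 - (-2199384 + 17/12) = -3433079 - 1*(-26392591/12) = -3433079 + 26392591/12 = -14804357/12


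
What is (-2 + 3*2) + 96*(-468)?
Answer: -44924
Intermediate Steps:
(-2 + 3*2) + 96*(-468) = (-2 + 6) - 44928 = 4 - 44928 = -44924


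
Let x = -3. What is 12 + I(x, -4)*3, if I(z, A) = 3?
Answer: 21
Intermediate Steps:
12 + I(x, -4)*3 = 12 + 3*3 = 12 + 9 = 21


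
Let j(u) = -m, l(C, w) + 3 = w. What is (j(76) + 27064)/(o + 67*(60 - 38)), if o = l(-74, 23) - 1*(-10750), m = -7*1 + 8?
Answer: 27063/12244 ≈ 2.2103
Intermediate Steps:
l(C, w) = -3 + w
m = 1 (m = -7 + 8 = 1)
o = 10770 (o = (-3 + 23) - 1*(-10750) = 20 + 10750 = 10770)
j(u) = -1 (j(u) = -1*1 = -1)
(j(76) + 27064)/(o + 67*(60 - 38)) = (-1 + 27064)/(10770 + 67*(60 - 38)) = 27063/(10770 + 67*22) = 27063/(10770 + 1474) = 27063/12244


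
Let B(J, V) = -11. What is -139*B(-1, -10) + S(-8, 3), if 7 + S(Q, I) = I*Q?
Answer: 1498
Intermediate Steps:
S(Q, I) = -7 + I*Q
-139*B(-1, -10) + S(-8, 3) = -139*(-11) + (-7 + 3*(-8)) = 1529 + (-7 - 24) = 1529 - 31 = 1498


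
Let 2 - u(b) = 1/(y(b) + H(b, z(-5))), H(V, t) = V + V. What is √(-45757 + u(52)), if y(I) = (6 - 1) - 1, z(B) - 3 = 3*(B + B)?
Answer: I*√14824623/18 ≈ 213.9*I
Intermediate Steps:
z(B) = 3 + 6*B (z(B) = 3 + 3*(B + B) = 3 + 3*(2*B) = 3 + 6*B)
y(I) = 4 (y(I) = 5 - 1 = 4)
H(V, t) = 2*V
u(b) = 2 - 1/(4 + 2*b)
√(-45757 + u(52)) = √(-45757 + (7 + 4*52)/(2*(2 + 52))) = √(-45757 + (½)*(7 + 208)/54) = √(-45757 + (½)*(1/54)*215) = √(-45757 + 215/108) = √(-4941541/108) = I*√14824623/18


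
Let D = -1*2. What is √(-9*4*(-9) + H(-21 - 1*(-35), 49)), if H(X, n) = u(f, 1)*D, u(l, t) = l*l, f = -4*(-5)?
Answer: 2*I*√119 ≈ 21.817*I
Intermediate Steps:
f = 20
D = -2
u(l, t) = l²
H(X, n) = -800 (H(X, n) = 20²*(-2) = 400*(-2) = -800)
√(-9*4*(-9) + H(-21 - 1*(-35), 49)) = √(-9*4*(-9) - 800) = √(-36*(-9) - 800) = √(324 - 800) = √(-476) = 2*I*√119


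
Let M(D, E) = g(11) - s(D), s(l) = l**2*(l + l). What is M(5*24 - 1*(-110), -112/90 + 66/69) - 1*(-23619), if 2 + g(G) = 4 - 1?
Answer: -24310380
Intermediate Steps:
g(G) = 1 (g(G) = -2 + (4 - 1) = -2 + 3 = 1)
s(l) = 2*l**3 (s(l) = l**2*(2*l) = 2*l**3)
M(D, E) = 1 - 2*D**3
M(5*24 - 1*(-110), -112/90 + 66/69) - 1*(-23619) = (1 - 2*(5*24 - 1*(-110))**3) - 1*(-23619) = (1 - 2*(120 + 110)**3) + 23619 = (1 - 2*230**3) + 23619 = (1 - 2*12167000) + 23619 = (1 - 24334000) + 23619 = -24333999 + 23619 = -24310380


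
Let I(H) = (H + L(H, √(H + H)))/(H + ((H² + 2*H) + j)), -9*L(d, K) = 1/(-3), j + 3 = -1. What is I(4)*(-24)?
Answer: -109/27 ≈ -4.0370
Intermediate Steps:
j = -4 (j = -3 - 1 = -4)
L(d, K) = 1/27 (L(d, K) = -⅑/(-3) = -⅑*(-⅓) = 1/27)
I(H) = (1/27 + H)/(-4 + H² + 3*H) (I(H) = (H + 1/27)/(H + ((H² + 2*H) - 4)) = (1/27 + H)/(H + (-4 + H² + 2*H)) = (1/27 + H)/(-4 + H² + 3*H))
I(4)*(-24) = ((1/27 + 4)/(-4 + 4² + 3*4))*(-24) = ((109/27)/(-4 + 16 + 12))*(-24) = ((109/27)/24)*(-24) = ((1/24)*(109/27))*(-24) = (109/648)*(-24) = -109/27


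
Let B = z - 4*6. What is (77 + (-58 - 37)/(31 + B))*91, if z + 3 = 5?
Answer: 54418/9 ≈ 6046.4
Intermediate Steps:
z = 2 (z = -3 + 5 = 2)
B = -22 (B = 2 - 4*6 = 2 - 24 = -22)
(77 + (-58 - 37)/(31 + B))*91 = (77 + (-58 - 37)/(31 - 22))*91 = (77 - 95/9)*91 = (598/9)*91 = 54418/9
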